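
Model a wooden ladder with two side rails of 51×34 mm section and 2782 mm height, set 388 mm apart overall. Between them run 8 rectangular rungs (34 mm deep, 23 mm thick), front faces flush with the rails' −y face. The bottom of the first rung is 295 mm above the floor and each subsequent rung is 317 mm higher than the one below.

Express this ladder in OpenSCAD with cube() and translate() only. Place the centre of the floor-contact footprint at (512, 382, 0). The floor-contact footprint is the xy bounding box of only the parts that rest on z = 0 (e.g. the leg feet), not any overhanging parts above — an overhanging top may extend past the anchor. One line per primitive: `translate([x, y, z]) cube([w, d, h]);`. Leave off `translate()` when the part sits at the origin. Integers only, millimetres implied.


translate([318, 365, 0]) cube([51, 34, 2782]);
translate([655, 365, 0]) cube([51, 34, 2782]);
translate([369, 365, 295]) cube([286, 34, 23]);
translate([369, 365, 612]) cube([286, 34, 23]);
translate([369, 365, 929]) cube([286, 34, 23]);
translate([369, 365, 1246]) cube([286, 34, 23]);
translate([369, 365, 1563]) cube([286, 34, 23]);
translate([369, 365, 1880]) cube([286, 34, 23]);
translate([369, 365, 2197]) cube([286, 34, 23]);
translate([369, 365, 2514]) cube([286, 34, 23]);


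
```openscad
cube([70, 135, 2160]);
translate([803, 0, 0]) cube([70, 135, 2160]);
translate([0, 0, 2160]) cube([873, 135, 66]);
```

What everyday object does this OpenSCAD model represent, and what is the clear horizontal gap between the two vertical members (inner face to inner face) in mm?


A door frame. The clear opening width is 733 mm.

Two 2160 mm tall posts with a header on top — a door frame. The left jamb is 70 mm wide at x = 0; the right jamb starts at x = 803. The clear opening is 803 − 70 = 733 mm.


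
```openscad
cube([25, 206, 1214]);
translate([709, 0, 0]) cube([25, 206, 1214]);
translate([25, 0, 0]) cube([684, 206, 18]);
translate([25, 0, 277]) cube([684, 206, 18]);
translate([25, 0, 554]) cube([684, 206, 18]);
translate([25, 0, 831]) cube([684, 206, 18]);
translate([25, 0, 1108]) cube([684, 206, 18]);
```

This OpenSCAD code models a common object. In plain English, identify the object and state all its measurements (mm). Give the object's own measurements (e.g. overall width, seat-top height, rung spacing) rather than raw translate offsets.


An open bookshelf. Two side panels, each 25 mm thick, 206 mm deep and 1214 mm tall, stand 734 mm apart (outside-to-outside). Between them sit 5 shelves, each 18 mm thick and 206 mm deep, spanning the full gap between the sides. The bottom shelf rests on the floor (its underside at z = 0) and the clear gap between one shelf's top and the next shelf's underside is 259 mm.


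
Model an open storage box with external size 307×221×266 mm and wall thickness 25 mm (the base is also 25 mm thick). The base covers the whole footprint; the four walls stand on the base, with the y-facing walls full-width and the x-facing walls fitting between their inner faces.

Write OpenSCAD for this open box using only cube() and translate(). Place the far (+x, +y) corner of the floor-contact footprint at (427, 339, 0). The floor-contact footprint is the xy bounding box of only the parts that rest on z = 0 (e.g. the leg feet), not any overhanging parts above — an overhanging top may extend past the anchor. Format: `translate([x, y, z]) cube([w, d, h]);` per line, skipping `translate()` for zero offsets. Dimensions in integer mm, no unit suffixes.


translate([120, 118, 0]) cube([307, 221, 25]);
translate([120, 118, 25]) cube([307, 25, 241]);
translate([120, 314, 25]) cube([307, 25, 241]);
translate([120, 143, 25]) cube([25, 171, 241]);
translate([402, 143, 25]) cube([25, 171, 241]);


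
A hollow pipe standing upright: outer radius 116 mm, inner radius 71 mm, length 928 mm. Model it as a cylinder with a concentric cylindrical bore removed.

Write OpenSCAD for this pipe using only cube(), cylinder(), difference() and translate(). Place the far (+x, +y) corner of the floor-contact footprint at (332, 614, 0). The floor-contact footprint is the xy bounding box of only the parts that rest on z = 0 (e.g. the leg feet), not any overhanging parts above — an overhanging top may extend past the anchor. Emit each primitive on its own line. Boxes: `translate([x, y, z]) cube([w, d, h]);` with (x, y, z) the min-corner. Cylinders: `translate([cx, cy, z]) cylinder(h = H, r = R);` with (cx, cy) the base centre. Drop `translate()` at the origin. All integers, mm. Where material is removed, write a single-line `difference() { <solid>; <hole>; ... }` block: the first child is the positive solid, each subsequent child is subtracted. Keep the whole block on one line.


difference() { translate([216, 498, 0]) cylinder(h = 928, r = 116); translate([216, 498, 0]) cylinder(h = 928, r = 71); }


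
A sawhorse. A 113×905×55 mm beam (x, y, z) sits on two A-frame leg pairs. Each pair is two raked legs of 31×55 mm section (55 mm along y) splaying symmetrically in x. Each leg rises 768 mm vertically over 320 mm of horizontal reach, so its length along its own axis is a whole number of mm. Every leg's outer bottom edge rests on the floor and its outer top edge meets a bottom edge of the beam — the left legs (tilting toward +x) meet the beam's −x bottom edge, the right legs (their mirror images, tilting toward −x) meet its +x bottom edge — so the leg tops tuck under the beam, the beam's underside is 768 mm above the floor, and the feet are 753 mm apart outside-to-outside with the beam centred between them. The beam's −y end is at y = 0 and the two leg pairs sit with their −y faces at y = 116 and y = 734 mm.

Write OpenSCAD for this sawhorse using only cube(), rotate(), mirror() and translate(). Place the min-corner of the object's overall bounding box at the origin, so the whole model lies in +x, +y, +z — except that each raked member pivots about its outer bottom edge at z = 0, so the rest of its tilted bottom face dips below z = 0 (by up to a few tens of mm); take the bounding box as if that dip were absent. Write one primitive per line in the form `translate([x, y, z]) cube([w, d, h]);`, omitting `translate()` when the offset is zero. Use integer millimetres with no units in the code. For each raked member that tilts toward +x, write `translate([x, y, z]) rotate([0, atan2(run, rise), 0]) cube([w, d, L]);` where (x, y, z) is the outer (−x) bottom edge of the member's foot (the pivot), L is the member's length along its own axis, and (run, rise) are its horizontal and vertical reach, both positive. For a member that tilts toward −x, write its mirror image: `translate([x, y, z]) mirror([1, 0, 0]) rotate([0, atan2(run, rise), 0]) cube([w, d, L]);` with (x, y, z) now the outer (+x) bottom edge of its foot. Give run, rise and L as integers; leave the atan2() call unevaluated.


translate([320, 0, 768]) cube([113, 905, 55]);
translate([0, 116, 0]) rotate([0, atan2(320, 768), 0]) cube([31, 55, 832]);
translate([753, 116, 0]) mirror([1, 0, 0]) rotate([0, atan2(320, 768), 0]) cube([31, 55, 832]);
translate([0, 734, 0]) rotate([0, atan2(320, 768), 0]) cube([31, 55, 832]);
translate([753, 734, 0]) mirror([1, 0, 0]) rotate([0, atan2(320, 768), 0]) cube([31, 55, 832]);


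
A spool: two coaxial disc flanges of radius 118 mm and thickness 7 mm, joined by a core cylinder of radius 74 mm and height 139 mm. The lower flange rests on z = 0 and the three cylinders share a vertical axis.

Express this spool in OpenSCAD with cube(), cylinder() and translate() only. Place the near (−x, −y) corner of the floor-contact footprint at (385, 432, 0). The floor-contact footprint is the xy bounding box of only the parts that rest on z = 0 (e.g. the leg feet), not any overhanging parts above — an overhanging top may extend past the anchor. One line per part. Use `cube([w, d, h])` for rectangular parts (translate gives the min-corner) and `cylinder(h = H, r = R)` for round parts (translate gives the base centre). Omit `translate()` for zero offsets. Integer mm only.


translate([503, 550, 0]) cylinder(h = 7, r = 118);
translate([503, 550, 7]) cylinder(h = 139, r = 74);
translate([503, 550, 146]) cylinder(h = 7, r = 118);


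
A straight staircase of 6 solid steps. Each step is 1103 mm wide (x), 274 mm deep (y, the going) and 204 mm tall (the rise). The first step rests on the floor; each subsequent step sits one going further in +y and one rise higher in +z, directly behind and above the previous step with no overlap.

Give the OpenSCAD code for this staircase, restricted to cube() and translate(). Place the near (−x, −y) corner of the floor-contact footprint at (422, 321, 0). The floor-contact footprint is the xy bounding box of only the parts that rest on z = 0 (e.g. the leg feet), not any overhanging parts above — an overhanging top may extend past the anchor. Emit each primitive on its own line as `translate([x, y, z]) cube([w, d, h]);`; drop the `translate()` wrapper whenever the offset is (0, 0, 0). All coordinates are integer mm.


translate([422, 321, 0]) cube([1103, 274, 204]);
translate([422, 595, 204]) cube([1103, 274, 204]);
translate([422, 869, 408]) cube([1103, 274, 204]);
translate([422, 1143, 612]) cube([1103, 274, 204]);
translate([422, 1417, 816]) cube([1103, 274, 204]);
translate([422, 1691, 1020]) cube([1103, 274, 204]);


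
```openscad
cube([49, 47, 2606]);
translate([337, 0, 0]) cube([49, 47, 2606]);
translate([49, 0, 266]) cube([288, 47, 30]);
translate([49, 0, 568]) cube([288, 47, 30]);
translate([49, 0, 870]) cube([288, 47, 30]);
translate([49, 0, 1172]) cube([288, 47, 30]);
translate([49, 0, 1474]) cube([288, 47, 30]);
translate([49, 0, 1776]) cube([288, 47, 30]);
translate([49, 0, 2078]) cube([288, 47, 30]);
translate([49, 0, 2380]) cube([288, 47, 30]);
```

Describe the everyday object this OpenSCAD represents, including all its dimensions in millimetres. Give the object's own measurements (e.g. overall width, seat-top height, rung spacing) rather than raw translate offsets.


A straight ladder. Two 49×47 mm vertical rails, 2606 mm tall, stand 386 mm apart (outside-to-outside) with their front faces coplanar on the −y side. 8 rungs, each 47 mm deep and 30 mm tall, span between the inner faces of the rails, front faces flush with the rails. The lowest rung's underside is at z = 266 mm and rungs are spaced 302 mm apart (underside to underside).


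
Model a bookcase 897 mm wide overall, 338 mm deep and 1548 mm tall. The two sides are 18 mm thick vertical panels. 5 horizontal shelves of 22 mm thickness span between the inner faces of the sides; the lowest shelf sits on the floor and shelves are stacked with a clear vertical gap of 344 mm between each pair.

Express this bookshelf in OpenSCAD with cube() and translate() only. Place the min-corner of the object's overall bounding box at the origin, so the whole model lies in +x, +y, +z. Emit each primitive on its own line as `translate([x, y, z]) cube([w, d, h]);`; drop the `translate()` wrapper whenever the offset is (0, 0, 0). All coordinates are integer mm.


cube([18, 338, 1548]);
translate([879, 0, 0]) cube([18, 338, 1548]);
translate([18, 0, 0]) cube([861, 338, 22]);
translate([18, 0, 366]) cube([861, 338, 22]);
translate([18, 0, 732]) cube([861, 338, 22]);
translate([18, 0, 1098]) cube([861, 338, 22]);
translate([18, 0, 1464]) cube([861, 338, 22]);


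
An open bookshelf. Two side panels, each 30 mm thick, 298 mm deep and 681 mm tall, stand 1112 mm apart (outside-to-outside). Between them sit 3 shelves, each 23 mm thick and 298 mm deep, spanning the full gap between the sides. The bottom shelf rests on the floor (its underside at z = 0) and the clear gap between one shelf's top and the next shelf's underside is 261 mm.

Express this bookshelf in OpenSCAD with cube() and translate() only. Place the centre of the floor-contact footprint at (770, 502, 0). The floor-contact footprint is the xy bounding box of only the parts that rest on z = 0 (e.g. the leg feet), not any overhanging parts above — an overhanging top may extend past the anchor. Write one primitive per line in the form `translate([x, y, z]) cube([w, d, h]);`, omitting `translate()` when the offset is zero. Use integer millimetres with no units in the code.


translate([214, 353, 0]) cube([30, 298, 681]);
translate([1296, 353, 0]) cube([30, 298, 681]);
translate([244, 353, 0]) cube([1052, 298, 23]);
translate([244, 353, 284]) cube([1052, 298, 23]);
translate([244, 353, 568]) cube([1052, 298, 23]);


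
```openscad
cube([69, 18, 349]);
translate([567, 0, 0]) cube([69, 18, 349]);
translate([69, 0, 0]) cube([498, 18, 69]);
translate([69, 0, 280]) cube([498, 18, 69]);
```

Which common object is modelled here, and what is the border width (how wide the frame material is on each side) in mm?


A picture frame. The border width is 69 mm.

Four thin pieces enclosing a rectangular opening — a picture frame. The two full-height stiles are 349 mm tall; the top rail sits at z = 280 and is 69 mm tall, so the border above the opening is 349 − 280 = 69 mm, matching the stile x-width.


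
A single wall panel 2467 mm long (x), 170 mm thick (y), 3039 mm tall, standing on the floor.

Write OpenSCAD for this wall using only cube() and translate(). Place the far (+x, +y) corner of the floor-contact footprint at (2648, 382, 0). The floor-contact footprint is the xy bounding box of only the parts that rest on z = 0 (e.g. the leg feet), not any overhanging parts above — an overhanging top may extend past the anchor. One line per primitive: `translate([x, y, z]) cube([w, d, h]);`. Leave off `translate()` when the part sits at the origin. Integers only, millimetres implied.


translate([181, 212, 0]) cube([2467, 170, 3039]);


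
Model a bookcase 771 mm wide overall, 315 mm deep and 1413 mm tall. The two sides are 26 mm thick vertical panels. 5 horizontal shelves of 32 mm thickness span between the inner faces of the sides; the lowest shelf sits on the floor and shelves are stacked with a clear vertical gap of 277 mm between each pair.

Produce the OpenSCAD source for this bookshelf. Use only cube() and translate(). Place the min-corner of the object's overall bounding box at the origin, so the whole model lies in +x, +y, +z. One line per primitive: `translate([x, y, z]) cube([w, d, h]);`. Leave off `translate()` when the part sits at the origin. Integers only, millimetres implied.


cube([26, 315, 1413]);
translate([745, 0, 0]) cube([26, 315, 1413]);
translate([26, 0, 0]) cube([719, 315, 32]);
translate([26, 0, 309]) cube([719, 315, 32]);
translate([26, 0, 618]) cube([719, 315, 32]);
translate([26, 0, 927]) cube([719, 315, 32]);
translate([26, 0, 1236]) cube([719, 315, 32]);


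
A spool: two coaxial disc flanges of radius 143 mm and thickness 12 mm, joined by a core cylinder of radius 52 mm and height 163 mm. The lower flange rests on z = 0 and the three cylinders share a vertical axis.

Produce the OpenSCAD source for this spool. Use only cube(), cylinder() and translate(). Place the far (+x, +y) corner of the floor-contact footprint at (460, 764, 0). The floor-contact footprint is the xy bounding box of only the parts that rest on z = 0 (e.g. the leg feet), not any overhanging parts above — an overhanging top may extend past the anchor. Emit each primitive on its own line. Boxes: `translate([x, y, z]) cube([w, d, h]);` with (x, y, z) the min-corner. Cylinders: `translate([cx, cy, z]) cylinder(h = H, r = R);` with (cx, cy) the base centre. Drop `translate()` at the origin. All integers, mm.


translate([317, 621, 0]) cylinder(h = 12, r = 143);
translate([317, 621, 12]) cylinder(h = 163, r = 52);
translate([317, 621, 175]) cylinder(h = 12, r = 143);


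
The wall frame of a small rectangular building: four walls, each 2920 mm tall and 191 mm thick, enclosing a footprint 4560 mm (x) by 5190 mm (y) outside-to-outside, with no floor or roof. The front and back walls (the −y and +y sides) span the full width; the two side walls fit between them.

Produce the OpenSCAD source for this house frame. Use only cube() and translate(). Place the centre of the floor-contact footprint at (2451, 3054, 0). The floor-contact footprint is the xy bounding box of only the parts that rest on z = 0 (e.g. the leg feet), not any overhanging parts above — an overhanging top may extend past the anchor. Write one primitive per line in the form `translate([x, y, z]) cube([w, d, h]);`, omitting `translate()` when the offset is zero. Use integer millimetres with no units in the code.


translate([171, 459, 0]) cube([4560, 191, 2920]);
translate([171, 5458, 0]) cube([4560, 191, 2920]);
translate([171, 650, 0]) cube([191, 4808, 2920]);
translate([4540, 650, 0]) cube([191, 4808, 2920]);


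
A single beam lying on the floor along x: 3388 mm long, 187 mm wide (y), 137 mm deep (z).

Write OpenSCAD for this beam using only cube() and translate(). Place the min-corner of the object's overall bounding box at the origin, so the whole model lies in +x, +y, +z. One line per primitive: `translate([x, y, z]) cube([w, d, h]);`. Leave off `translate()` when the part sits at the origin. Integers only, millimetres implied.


cube([3388, 187, 137]);


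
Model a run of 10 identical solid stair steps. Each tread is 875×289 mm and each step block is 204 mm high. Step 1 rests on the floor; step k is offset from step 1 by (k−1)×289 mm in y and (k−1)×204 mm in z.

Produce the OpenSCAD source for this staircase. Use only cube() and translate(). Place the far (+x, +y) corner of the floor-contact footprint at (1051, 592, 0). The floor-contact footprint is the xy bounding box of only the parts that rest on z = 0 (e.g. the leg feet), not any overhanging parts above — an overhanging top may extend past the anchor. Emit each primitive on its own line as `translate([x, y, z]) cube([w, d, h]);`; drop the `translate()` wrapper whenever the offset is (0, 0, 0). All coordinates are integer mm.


translate([176, 303, 0]) cube([875, 289, 204]);
translate([176, 592, 204]) cube([875, 289, 204]);
translate([176, 881, 408]) cube([875, 289, 204]);
translate([176, 1170, 612]) cube([875, 289, 204]);
translate([176, 1459, 816]) cube([875, 289, 204]);
translate([176, 1748, 1020]) cube([875, 289, 204]);
translate([176, 2037, 1224]) cube([875, 289, 204]);
translate([176, 2326, 1428]) cube([875, 289, 204]);
translate([176, 2615, 1632]) cube([875, 289, 204]);
translate([176, 2904, 1836]) cube([875, 289, 204]);


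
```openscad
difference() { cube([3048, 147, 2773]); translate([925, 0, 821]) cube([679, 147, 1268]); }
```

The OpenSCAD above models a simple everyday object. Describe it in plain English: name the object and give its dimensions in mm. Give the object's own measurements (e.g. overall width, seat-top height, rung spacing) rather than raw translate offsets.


A wall 3048 mm long (x), 147 mm thick (y), 2773 mm tall, with a rectangular window opening cut through it. The opening is 679 mm wide and 1268 mm tall; its sill is at z = 821 mm and its near (−x) edge is 925 mm from the wall's −x end. The opening passes through the full wall thickness.


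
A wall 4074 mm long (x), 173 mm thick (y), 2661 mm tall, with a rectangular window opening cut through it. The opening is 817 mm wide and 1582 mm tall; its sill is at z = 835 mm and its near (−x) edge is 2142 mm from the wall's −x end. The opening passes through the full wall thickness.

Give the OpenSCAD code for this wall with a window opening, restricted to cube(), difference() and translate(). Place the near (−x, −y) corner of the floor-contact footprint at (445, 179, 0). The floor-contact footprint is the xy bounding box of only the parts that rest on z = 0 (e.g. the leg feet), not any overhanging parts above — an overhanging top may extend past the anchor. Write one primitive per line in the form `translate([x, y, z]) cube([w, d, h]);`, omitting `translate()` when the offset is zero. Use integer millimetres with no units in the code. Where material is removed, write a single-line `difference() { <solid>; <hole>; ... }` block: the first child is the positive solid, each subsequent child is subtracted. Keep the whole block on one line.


difference() { translate([445, 179, 0]) cube([4074, 173, 2661]); translate([2587, 179, 835]) cube([817, 173, 1582]); }


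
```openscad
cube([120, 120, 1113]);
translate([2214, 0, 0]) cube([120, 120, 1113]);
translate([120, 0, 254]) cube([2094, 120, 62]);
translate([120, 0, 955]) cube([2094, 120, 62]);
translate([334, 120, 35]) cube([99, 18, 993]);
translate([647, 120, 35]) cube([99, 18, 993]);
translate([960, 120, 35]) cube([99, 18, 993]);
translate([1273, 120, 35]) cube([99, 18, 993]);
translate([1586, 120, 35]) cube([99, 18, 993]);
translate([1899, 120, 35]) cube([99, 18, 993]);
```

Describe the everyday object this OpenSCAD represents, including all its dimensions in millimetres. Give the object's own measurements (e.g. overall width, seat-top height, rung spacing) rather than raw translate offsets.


A fence section. Two 120×120 mm posts, 1113 mm tall, stand on the floor with a clear span of 2094 mm between their inner faces. Two horizontal rails of 120×62 mm section span the gap between the posts with their undersides at z = 254 mm and z = 955 mm, flush with the posts' −y face. 6 pickets, each 99 mm wide, 18 mm thick and 993 mm tall, are fixed to the +y face of the rails with their bottoms at z = 35 mm, spaced across the span with a 214 mm gap after the −x post and between neighbouring pickets, with 216 mm left before the +x post.


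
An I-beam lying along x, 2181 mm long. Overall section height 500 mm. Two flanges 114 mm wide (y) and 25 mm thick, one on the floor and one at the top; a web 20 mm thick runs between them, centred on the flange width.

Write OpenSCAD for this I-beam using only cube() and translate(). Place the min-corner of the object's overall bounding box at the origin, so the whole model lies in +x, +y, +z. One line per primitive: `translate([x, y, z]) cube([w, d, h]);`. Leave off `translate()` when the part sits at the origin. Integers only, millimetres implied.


cube([2181, 114, 25]);
translate([0, 47, 25]) cube([2181, 20, 450]);
translate([0, 0, 475]) cube([2181, 114, 25]);


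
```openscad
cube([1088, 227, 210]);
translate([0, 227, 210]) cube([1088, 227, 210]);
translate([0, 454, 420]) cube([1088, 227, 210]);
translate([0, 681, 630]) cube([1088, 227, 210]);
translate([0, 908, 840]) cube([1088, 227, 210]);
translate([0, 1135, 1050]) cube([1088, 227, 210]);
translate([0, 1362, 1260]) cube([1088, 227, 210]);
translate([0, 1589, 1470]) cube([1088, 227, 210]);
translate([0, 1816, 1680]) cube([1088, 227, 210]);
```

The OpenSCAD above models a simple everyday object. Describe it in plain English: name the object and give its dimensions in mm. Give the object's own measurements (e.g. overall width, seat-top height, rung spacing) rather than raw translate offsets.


A straight staircase of 9 solid steps. Each step is 1088 mm wide (x), 227 mm deep (y, the going) and 210 mm tall (the rise). The first step rests on the floor; each subsequent step sits one going further in +y and one rise higher in +z, directly behind and above the previous step with no overlap.


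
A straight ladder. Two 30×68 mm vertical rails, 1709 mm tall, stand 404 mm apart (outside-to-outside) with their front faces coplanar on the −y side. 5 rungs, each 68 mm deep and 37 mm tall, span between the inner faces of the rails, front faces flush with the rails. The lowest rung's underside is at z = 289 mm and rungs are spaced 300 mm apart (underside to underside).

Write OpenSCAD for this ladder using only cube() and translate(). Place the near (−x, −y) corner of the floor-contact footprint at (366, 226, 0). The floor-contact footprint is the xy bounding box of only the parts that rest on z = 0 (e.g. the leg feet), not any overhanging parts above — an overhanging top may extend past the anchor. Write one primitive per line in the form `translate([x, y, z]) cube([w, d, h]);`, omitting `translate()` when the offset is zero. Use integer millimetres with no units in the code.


translate([366, 226, 0]) cube([30, 68, 1709]);
translate([740, 226, 0]) cube([30, 68, 1709]);
translate([396, 226, 289]) cube([344, 68, 37]);
translate([396, 226, 589]) cube([344, 68, 37]);
translate([396, 226, 889]) cube([344, 68, 37]);
translate([396, 226, 1189]) cube([344, 68, 37]);
translate([396, 226, 1489]) cube([344, 68, 37]);


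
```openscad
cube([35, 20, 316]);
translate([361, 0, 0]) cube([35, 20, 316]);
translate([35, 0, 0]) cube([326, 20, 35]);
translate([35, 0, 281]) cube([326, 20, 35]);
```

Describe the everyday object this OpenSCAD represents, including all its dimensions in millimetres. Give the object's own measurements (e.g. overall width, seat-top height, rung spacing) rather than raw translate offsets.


A rectangular picture frame lying in the x–z plane (depth along y). The opening is 326 mm wide (x) by 246 mm tall (z), surrounded by a border 35 mm wide on all four sides. The frame is 20 mm deep and is made of two full-height vertical stiles with two horizontal rails fitted between them.


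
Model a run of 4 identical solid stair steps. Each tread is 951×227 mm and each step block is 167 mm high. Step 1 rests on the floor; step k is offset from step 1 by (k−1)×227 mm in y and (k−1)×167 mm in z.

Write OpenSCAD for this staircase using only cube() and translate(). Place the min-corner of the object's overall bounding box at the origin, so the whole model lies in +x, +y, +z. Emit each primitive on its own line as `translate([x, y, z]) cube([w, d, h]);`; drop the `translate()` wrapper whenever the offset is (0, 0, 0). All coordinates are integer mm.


cube([951, 227, 167]);
translate([0, 227, 167]) cube([951, 227, 167]);
translate([0, 454, 334]) cube([951, 227, 167]);
translate([0, 681, 501]) cube([951, 227, 167]);


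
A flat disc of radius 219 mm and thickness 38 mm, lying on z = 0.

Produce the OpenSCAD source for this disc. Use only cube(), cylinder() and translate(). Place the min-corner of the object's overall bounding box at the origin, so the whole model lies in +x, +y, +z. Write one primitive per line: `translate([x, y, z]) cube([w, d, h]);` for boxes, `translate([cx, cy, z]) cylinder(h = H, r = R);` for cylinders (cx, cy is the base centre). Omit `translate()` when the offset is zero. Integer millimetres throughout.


translate([219, 219, 0]) cylinder(h = 38, r = 219);


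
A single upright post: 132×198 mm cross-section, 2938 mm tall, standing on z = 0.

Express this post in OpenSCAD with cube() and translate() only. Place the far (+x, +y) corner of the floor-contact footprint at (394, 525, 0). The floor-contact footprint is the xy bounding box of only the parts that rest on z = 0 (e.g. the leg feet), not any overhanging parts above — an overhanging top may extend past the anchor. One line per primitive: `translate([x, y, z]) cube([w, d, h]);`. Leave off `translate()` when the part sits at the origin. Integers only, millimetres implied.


translate([262, 327, 0]) cube([132, 198, 2938]);


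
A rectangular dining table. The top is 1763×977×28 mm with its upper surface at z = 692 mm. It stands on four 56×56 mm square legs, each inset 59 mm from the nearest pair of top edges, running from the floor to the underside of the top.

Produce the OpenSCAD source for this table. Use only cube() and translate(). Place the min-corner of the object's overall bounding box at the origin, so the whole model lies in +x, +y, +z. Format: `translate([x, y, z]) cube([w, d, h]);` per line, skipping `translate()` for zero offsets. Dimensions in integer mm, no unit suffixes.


// leg_h = 692 - 28 = 664
translate([0, 0, 664]) cube([1763, 977, 28]);
translate([59, 59, 0]) cube([56, 56, 664]);
translate([1648, 59, 0]) cube([56, 56, 664]);
translate([59, 862, 0]) cube([56, 56, 664]);
translate([1648, 862, 0]) cube([56, 56, 664]);


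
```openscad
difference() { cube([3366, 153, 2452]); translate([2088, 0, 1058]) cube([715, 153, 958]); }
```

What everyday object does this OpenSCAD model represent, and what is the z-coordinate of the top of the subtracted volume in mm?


A wall with a window opening. The window head height is 2016 mm.

A wall with a rectangular opening subtracted — a window. Sill at z = 1058, opening 958 mm tall, so the head is at 1058 + 958 = 2016 mm.


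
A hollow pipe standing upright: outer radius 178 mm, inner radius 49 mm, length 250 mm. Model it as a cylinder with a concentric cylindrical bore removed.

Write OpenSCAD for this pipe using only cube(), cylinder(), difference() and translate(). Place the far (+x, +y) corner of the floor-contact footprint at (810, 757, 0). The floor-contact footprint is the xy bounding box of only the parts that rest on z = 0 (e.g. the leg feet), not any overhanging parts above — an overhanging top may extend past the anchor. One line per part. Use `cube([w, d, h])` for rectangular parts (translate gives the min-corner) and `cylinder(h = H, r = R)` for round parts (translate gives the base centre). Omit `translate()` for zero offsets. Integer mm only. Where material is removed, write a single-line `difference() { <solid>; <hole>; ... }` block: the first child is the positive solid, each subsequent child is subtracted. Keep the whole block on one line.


difference() { translate([632, 579, 0]) cylinder(h = 250, r = 178); translate([632, 579, 0]) cylinder(h = 250, r = 49); }


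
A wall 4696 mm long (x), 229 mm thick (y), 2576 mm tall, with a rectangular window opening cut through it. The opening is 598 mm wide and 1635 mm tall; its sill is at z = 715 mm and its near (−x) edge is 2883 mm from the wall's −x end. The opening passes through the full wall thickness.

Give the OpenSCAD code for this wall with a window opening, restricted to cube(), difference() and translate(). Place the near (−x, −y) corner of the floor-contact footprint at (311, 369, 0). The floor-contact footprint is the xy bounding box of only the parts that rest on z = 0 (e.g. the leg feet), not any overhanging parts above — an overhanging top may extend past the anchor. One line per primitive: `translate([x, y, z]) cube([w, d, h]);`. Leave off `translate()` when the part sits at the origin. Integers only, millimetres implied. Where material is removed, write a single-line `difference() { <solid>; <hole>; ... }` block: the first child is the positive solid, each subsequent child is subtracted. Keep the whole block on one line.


difference() { translate([311, 369, 0]) cube([4696, 229, 2576]); translate([3194, 369, 715]) cube([598, 229, 1635]); }


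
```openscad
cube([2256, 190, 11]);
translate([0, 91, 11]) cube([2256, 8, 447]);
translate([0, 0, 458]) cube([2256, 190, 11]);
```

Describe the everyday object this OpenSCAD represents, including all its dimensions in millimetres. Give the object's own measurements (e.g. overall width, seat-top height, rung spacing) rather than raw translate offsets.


An I-beam lying along x, 2256 mm long. Overall section height 469 mm. Two flanges 190 mm wide (y) and 11 mm thick, one on the floor and one at the top; a web 8 mm thick runs between them, centred on the flange width.


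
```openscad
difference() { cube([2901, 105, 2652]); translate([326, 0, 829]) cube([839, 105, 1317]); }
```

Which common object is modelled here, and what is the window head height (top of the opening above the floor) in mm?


A wall with a window opening. The window head height is 2146 mm.

A wall with a rectangular opening subtracted — a window. Sill at z = 829, opening 1317 mm tall, so the head is at 829 + 1317 = 2146 mm.


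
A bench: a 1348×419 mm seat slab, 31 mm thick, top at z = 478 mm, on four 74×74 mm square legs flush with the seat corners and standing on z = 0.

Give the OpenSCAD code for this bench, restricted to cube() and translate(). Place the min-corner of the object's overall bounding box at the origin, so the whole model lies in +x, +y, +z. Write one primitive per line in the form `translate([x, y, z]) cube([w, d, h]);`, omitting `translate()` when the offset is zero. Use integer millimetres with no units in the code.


translate([0, 0, 447]) cube([1348, 419, 31]);
cube([74, 74, 447]);
translate([0, 345, 0]) cube([74, 74, 447]);
translate([1274, 0, 0]) cube([74, 74, 447]);
translate([1274, 345, 0]) cube([74, 74, 447]);


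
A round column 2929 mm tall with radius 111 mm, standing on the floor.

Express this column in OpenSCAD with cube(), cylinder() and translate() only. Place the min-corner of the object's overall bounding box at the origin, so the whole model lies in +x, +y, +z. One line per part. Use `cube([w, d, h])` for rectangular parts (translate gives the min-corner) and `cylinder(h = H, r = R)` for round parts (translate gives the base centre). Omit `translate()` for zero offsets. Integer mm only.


translate([111, 111, 0]) cylinder(h = 2929, r = 111);


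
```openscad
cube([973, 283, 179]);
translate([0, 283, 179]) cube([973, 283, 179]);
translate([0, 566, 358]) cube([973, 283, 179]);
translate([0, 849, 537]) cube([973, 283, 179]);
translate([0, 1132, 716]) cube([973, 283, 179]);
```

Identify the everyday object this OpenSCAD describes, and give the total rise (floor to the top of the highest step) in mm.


A staircase. The total rise is 895 mm.

5 identical blocks, each offset up and back from the previous — a staircase. Each step is 179 mm tall and there are 5 of them, so the total rise is 5 × 179 = 895 mm.


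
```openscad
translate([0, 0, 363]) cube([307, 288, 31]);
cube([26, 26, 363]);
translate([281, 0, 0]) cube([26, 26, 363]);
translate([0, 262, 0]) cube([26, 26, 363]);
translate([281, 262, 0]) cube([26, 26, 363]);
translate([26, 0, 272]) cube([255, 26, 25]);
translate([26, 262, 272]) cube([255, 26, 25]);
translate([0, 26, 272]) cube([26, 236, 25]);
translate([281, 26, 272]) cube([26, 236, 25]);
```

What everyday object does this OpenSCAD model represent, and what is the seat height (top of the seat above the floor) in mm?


A stool. The seat height is 394 mm.

A 307×288×31 slab at z = 363 on four corner posts — a stool. The seat top is 363 + 31 = 394 mm.


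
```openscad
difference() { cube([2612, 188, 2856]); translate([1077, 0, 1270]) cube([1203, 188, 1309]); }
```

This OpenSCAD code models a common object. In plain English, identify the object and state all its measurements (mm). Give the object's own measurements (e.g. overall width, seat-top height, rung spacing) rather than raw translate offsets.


A wall 2612 mm long (x), 188 mm thick (y), 2856 mm tall, with a rectangular window opening cut through it. The opening is 1203 mm wide and 1309 mm tall; its sill is at z = 1270 mm and its near (−x) edge is 1077 mm from the wall's −x end. The opening passes through the full wall thickness.


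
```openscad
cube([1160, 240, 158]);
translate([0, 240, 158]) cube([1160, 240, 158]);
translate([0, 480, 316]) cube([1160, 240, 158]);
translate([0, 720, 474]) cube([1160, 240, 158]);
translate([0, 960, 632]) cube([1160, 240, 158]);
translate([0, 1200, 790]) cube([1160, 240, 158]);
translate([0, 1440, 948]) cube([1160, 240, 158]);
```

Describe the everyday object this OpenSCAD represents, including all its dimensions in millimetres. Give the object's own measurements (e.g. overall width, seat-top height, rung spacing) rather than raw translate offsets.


A straight staircase of 7 solid steps. Each step is 1160 mm wide (x), 240 mm deep (y, the going) and 158 mm tall (the rise). The first step rests on the floor; each subsequent step sits one going further in +y and one rise higher in +z, directly behind and above the previous step with no overlap.


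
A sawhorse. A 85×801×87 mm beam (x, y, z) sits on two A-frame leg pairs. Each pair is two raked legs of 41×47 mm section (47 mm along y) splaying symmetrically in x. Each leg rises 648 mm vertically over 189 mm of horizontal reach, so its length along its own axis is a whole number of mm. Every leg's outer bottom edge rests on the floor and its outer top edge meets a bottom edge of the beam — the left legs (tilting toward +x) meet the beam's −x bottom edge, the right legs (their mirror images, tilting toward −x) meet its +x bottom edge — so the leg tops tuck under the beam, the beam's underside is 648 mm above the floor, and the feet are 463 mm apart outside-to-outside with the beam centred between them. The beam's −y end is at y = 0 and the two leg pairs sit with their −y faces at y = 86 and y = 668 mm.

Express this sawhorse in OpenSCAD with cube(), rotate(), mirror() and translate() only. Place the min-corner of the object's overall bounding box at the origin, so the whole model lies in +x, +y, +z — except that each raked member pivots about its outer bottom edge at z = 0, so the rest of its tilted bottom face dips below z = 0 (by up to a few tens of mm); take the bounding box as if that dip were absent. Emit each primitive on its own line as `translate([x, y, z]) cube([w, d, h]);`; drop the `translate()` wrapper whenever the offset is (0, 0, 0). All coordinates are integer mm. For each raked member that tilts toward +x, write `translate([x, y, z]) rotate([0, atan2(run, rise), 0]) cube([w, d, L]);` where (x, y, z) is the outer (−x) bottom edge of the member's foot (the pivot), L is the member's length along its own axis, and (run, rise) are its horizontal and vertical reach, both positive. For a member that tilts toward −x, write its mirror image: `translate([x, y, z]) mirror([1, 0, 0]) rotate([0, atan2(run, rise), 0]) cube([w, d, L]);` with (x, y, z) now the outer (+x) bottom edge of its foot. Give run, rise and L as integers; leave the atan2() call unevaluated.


translate([189, 0, 648]) cube([85, 801, 87]);
translate([0, 86, 0]) rotate([0, atan2(189, 648), 0]) cube([41, 47, 675]);
translate([463, 86, 0]) mirror([1, 0, 0]) rotate([0, atan2(189, 648), 0]) cube([41, 47, 675]);
translate([0, 668, 0]) rotate([0, atan2(189, 648), 0]) cube([41, 47, 675]);
translate([463, 668, 0]) mirror([1, 0, 0]) rotate([0, atan2(189, 648), 0]) cube([41, 47, 675]);


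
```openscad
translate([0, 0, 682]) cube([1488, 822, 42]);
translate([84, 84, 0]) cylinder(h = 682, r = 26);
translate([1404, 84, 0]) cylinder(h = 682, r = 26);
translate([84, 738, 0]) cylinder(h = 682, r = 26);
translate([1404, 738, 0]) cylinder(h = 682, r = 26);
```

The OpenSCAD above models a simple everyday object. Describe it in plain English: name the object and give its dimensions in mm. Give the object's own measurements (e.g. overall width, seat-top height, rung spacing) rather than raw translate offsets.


A rectangular dining table. The top is 1488×822×42 mm with its upper surface at z = 724 mm. It stands on four round legs of 52 mm diameter, each leg's bounding box inset 58 mm from the nearest pair of top edges, running from the floor to the underside of the top.


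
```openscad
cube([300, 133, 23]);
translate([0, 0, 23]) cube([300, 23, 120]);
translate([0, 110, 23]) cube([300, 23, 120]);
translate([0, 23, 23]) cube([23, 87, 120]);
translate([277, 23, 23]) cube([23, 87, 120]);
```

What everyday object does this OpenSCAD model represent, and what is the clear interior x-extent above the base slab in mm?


An open box. The internal width is 254 mm.

A 300×133 base slab with four walls standing on it — an open box. The base is 300 mm wide and the walls are 23 mm thick, so the internal width is 300 − 2 × 23 = 254 mm.


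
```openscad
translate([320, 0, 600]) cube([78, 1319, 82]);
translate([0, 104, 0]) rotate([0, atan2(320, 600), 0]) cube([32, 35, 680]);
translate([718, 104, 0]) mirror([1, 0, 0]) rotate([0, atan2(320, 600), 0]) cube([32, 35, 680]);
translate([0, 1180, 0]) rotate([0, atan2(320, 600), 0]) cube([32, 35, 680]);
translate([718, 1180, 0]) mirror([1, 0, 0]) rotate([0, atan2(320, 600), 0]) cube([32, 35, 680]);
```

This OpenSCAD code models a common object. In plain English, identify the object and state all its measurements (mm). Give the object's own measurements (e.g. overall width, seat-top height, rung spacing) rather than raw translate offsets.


A sawhorse. A 78×1319×82 mm beam (x, y, z) sits on two A-frame leg pairs. Each pair is two raked legs of 32×35 mm section (35 mm along y) splaying symmetrically in x. Each leg rises 600 mm vertically over 320 mm of horizontal reach and is 680 mm long along its own axis. Every leg's outer bottom edge rests on the floor and its outer top edge meets a bottom edge of the beam — the left legs (tilting toward +x) meet the beam's −x bottom edge, the right legs (their mirror images, tilting toward −x) meet its +x bottom edge — so the leg tops tuck under the beam, the beam's underside is 600 mm above the floor, and the feet are 718 mm apart outside-to-outside with the beam centred between them. The two leg pairs are set in 104 mm from either end of the beam.
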